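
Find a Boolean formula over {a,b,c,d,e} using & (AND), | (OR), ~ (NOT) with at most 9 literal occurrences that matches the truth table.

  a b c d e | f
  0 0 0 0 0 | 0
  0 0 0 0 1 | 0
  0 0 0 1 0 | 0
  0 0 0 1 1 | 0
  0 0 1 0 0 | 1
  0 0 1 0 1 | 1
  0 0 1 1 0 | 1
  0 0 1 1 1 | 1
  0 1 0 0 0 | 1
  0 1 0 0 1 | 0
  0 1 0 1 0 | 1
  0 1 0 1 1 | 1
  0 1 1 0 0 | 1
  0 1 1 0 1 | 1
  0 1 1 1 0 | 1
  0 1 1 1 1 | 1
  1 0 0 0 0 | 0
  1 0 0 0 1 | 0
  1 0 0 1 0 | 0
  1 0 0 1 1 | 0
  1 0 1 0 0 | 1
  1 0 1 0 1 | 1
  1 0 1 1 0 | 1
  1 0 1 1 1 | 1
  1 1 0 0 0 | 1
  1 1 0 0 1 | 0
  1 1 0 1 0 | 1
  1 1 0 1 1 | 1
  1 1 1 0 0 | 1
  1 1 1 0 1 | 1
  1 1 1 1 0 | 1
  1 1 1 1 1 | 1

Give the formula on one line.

(((d | ~e) & (((~e & (~b & ~a)) | b) & (e | b))) | c)

  ~e = 10101010101010101010101010101010
  (d | ~e) = 10111011101110111011101110111011
  ~b = 11111111000000001111111100000000
  ~a = 11111111111111110000000000000000
  (~b & ~a) = 11111111000000000000000000000000
  (~e & (~b & ~a)) = 10101010000000000000000000000000
  ((~e & (~b & ~a)) | b) = 10101010111111110000000011111111
  (e | b) = 01010101111111110101010111111111
  (((~e & (~b & ~a)) | b) & (e | b)) = 00000000111111110000000011111111
  ((d | ~e) & (((~e & (~b & ~a)) | b) & (e | b))) = 00000000101110110000000010111011
  (((d | ~e) & (((~e & (~b & ~a)) | b) & (e | b))) | c) = 00001111101111110000111110111111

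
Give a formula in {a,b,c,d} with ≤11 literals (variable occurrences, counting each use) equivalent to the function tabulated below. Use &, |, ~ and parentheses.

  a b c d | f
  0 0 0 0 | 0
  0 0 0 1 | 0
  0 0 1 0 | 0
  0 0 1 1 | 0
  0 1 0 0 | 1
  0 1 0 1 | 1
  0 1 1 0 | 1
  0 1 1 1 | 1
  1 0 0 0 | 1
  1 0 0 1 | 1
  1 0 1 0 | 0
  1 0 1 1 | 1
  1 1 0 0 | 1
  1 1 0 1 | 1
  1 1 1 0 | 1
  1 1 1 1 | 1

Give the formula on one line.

((b | a) & ((~c | b) | (d & (~d | (b | (a | ~c))))))

  (b | a) = 0000111111111111
  ~c = 1100110011001100
  (~c | b) = 1100111111001111
  ~d = 1010101010101010
  (a | ~c) = 1100110011111111
  (b | (a | ~c)) = 1100111111111111
  (~d | (b | (a | ~c))) = 1110111111111111
  (d & (~d | (b | (a | ~c)))) = 0100010101010101
  ((~c | b) | (d & (~d | (b | (a | ~c))))) = 1100111111011111
  ((b | a) & ((~c | b) | (d & (~d | (b | (a | ~c)))))) = 0000111111011111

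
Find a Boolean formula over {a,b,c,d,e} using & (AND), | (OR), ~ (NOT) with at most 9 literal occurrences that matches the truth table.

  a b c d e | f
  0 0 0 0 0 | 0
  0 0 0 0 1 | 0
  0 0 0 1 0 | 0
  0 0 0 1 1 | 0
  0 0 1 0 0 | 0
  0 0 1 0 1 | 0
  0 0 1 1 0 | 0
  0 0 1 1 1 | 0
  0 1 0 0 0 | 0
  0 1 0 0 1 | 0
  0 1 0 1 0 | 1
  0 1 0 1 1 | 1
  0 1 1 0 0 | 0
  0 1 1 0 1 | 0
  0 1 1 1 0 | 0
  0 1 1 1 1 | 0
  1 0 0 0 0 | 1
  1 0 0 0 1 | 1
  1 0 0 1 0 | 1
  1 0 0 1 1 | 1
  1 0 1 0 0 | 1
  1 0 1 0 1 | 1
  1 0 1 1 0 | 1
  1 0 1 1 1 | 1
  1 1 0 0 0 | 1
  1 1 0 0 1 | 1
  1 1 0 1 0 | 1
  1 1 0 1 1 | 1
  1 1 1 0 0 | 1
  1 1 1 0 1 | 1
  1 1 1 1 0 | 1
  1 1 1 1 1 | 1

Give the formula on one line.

  ~a = 11111111111111110000000000000000
  (d & ~a) = 00110011001100110000000000000000
  ~c = 11110000111100001111000011110000
  ((d & ~a) & ~c) = 00110000001100000000000000000000
  (((d & ~a) & ~c) | a) = 00110000001100001111111111111111
  ~d = 11001100110011001100110011001100
  (a | b) = 00000000111111111111111111111111
  (~d | (a | b)) = 11001100111111111111111111111111
  ((((d & ~a) & ~c) | a) & (~d | (a | b))) = 00000000001100001111111111111111

((((d & ~a) & ~c) | a) & (~d | (a | b)))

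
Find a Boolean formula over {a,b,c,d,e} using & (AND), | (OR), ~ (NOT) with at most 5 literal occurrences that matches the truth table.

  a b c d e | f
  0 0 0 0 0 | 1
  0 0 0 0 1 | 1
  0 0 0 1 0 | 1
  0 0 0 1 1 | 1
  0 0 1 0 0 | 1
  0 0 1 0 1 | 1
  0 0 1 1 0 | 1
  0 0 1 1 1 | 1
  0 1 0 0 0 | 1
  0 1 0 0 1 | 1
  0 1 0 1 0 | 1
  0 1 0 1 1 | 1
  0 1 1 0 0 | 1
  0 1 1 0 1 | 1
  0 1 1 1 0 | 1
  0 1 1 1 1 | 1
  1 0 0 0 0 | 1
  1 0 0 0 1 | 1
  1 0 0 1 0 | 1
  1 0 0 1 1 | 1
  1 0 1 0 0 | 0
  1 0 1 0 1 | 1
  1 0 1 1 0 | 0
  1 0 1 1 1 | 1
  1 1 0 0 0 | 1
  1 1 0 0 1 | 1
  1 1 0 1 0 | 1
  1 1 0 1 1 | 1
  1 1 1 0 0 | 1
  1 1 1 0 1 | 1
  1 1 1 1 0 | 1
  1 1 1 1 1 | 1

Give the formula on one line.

  ~c = 11110000111100001111000011110000
  ~e = 10101010101010101010101010101010
  (~c & ~e) = 10100000101000001010000010100000
  ((~c & ~e) | b) = 10100000111111111010000011111111
  (e | ((~c & ~e) | b)) = 11110101111111111111010111111111
  ~a = 11111111111111110000000000000000
  ((e | ((~c & ~e) | b)) | ~a) = 11111111111111111111010111111111

((e | ((~c & ~e) | b)) | ~a)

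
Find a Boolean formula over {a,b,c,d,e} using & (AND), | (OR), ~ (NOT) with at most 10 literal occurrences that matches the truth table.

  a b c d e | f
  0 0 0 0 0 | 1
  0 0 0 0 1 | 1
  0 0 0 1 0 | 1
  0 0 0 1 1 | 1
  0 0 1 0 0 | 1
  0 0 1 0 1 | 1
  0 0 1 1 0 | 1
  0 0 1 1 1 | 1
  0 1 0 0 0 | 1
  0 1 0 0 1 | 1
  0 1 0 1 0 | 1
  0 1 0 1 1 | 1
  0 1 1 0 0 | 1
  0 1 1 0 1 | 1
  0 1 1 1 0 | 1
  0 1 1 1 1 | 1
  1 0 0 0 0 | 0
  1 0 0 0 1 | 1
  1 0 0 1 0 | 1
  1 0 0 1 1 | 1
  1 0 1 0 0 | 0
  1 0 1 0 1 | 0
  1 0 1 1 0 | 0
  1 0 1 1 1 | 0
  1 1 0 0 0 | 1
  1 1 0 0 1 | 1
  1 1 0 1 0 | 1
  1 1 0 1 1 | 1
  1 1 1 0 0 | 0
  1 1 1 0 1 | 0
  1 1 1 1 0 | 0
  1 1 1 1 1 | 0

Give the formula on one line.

  ~c = 11110000111100001111000011110000
  (a & ~c) = 00000000000000001111000011110000
  ~d = 11001100110011001100110011001100
  (e & ~d) = 01000100010001000100010001000100
  (d | b) = 00110011111111110011001111111111
  ((e & ~d) | (d | b)) = 01110111111111110111011111111111
  ((a & ~c) & ((e & ~d) | (d | b))) = 00000000000000000111000011110000
  ~a = 11111111111111110000000000000000
  (((a & ~c) & ((e & ~d) | (d | b))) | ~a) = 11111111111111110111000011110000

(((a & ~c) & ((e & ~d) | (d | b))) | ~a)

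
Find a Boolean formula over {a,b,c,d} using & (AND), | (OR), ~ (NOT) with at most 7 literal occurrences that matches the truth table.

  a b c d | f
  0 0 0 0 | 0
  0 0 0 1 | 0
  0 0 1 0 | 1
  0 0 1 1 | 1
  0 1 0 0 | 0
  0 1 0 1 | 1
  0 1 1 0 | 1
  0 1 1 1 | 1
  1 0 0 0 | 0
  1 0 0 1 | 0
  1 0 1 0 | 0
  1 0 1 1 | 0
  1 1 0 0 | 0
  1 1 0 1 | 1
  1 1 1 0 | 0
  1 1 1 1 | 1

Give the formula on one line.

  ~a = 1111111100000000
  (c & ~a) = 0011001100000000
  (d & b) = 0000010100000101
  ((c & ~a) | (d & b)) = 0011011100000101

((c & ~a) | (d & b))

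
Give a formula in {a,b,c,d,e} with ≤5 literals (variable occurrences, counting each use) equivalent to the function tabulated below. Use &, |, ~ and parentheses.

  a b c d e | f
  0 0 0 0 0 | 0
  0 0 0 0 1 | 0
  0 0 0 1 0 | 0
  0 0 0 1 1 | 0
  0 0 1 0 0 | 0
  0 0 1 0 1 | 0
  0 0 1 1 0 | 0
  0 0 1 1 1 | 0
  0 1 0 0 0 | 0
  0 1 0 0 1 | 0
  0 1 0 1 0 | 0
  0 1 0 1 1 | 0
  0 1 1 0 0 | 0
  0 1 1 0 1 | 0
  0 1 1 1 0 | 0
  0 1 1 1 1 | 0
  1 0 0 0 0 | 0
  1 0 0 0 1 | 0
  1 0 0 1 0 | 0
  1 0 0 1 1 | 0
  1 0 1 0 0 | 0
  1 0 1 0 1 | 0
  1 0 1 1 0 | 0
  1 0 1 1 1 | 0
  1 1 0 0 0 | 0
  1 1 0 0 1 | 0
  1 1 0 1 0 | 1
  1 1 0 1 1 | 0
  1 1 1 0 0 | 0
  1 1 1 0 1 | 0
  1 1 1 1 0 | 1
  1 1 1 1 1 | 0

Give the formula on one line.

((~e & (a & b)) & d)

  ~e = 10101010101010101010101010101010
  (a & b) = 00000000000000000000000011111111
  (~e & (a & b)) = 00000000000000000000000010101010
  ((~e & (a & b)) & d) = 00000000000000000000000000100010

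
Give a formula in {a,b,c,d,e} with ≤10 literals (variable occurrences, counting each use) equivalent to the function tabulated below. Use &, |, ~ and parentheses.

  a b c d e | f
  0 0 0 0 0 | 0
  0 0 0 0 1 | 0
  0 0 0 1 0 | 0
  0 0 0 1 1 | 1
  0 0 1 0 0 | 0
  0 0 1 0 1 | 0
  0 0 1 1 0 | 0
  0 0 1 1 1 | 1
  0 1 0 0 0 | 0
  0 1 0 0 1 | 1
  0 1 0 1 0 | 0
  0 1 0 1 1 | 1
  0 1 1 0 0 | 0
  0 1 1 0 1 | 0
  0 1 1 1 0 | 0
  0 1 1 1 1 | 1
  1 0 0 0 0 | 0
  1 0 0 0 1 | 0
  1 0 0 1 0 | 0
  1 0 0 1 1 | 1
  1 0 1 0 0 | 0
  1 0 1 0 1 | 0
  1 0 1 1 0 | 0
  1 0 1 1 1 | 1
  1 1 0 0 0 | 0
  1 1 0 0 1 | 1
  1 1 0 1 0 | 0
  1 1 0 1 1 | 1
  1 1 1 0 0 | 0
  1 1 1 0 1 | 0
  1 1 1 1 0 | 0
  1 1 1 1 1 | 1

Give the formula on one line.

  ~c = 11110000111100001111000011110000
  (b | c) = 00001111111111110000111111111111
  ~d = 11001100110011001100110011001100
  ~b = 11111111000000001111111100000000
  (~d | ~b) = 11111111110011001111111111001100
  ((b | c) & (~d | ~b)) = 00001111110011000000111111001100
  (~c & ((b | c) & (~d | ~b))) = 00000000110000000000000011000000
  (a & d) = 00000000000000000011001100110011
  ((~c & ((b | c) & (~d | ~b))) | (a & d)) = 00000000110000000011001111110011
  (d | ((~c & ((b | c) & (~d | ~b))) | (a & d))) = 00110011111100110011001111110011
  ((d | ((~c & ((b | c) & (~d | ~b))) | (a & d))) & e) = 00010001010100010001000101010001

((d | ((~c & ((b | c) & (~d | ~b))) | (a & d))) & e)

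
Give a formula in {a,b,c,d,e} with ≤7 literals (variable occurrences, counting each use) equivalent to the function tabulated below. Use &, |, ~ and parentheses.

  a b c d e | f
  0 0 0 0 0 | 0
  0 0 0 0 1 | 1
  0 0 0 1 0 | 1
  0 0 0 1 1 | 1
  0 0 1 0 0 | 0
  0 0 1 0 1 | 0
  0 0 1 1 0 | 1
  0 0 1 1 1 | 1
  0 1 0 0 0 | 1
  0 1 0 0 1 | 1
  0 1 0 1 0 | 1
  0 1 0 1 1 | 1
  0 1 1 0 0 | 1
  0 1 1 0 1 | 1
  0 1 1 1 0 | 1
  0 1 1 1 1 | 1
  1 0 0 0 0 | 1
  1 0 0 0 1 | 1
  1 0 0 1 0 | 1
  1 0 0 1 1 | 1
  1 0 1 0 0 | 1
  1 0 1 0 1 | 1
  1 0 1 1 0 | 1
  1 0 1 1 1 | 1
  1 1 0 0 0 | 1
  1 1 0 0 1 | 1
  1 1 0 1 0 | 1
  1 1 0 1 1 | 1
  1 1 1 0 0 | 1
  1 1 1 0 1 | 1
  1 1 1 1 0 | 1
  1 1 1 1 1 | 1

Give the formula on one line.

  ~c = 11110000111100001111000011110000
  (e & ~c) = 01010000010100000101000001010000
  ((e & ~c) | b) = 01010000111111110101000011111111
  ~d = 11001100110011001100110011001100
  (a & ~d) = 00000000000000001100110011001100
  (((e & ~c) | b) | (a & ~d)) = 01010000111111111101110011111111
  ~b = 11111111000000001111111100000000
  (~b & d) = 00110011000000000011001100000000
  ((((e & ~c) | b) | (a & ~d)) | (~b & d)) = 01110011111111111111111111111111

((((e & ~c) | b) | (a & ~d)) | (~b & d))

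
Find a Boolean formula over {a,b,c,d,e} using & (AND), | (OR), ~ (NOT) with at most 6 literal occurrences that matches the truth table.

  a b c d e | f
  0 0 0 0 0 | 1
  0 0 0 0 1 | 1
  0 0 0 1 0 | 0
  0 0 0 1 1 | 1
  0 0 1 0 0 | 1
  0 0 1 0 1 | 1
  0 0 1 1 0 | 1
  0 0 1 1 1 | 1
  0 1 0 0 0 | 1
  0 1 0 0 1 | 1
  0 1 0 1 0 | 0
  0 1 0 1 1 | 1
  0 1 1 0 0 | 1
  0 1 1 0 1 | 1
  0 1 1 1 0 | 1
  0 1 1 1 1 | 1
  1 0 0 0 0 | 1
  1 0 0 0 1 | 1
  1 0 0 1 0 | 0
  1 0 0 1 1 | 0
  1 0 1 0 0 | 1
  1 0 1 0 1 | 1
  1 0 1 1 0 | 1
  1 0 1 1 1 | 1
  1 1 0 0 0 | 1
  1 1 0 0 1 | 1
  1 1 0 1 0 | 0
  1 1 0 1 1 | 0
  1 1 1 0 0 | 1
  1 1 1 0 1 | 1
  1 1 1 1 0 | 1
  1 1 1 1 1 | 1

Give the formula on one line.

  ~e = 10101010101010101010101010101010
  ~a = 11111111111111110000000000000000
  (~e | ~a) = 11111111111111111010101010101010
  ~c = 11110000111100001111000011110000
  (~c & e) = 01010000010100000101000001010000
  ((~e | ~a) & (~c & e)) = 01010000010100000000000000000000
  ~d = 11001100110011001100110011001100
  (~d | c) = 11001111110011111100111111001111
  (((~e | ~a) & (~c & e)) | (~d | c)) = 11011111110111111100111111001111

(((~e | ~a) & (~c & e)) | (~d | c))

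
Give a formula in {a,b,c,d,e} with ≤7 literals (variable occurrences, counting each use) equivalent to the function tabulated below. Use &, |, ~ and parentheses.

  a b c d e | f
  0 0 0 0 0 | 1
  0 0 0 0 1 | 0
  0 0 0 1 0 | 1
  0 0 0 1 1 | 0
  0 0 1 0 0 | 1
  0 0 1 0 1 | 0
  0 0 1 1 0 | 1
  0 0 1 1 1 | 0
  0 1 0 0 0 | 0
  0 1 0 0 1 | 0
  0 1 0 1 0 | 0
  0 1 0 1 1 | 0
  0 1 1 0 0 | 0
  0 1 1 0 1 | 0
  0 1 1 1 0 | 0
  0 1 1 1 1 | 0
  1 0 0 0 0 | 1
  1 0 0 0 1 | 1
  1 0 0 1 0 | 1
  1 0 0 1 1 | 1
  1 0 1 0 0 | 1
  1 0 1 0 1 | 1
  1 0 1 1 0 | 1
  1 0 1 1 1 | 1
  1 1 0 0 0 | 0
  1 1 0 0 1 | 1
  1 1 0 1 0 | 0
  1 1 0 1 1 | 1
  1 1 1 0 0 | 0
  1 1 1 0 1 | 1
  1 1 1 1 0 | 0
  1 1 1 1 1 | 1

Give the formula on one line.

((a | ~e) & (~b | e))

  ~e = 10101010101010101010101010101010
  (a | ~e) = 10101010101010101111111111111111
  ~b = 11111111000000001111111100000000
  (~b | e) = 11111111010101011111111101010101
  ((a | ~e) & (~b | e)) = 10101010000000001111111101010101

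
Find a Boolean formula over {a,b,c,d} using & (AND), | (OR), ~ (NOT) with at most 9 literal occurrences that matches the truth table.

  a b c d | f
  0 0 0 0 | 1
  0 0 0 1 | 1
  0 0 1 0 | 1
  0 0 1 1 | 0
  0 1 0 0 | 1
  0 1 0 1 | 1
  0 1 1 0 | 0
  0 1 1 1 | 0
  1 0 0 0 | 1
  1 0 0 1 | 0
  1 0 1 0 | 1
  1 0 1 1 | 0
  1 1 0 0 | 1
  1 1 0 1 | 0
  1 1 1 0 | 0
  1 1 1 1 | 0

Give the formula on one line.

((~c | ~b) & (~d | ((~c & ~a) & (~c & (d | (c | a))))))

  ~c = 1100110011001100
  ~b = 1111000011110000
  (~c | ~b) = 1111110011111100
  ~d = 1010101010101010
  ~a = 1111111100000000
  (~c & ~a) = 1100110000000000
  (c | a) = 0011001111111111
  (d | (c | a)) = 0111011111111111
  (~c & (d | (c | a))) = 0100010011001100
  ((~c & ~a) & (~c & (d | (c | a)))) = 0100010000000000
  (~d | ((~c & ~a) & (~c & (d | (c | a))))) = 1110111010101010
  ((~c | ~b) & (~d | ((~c & ~a) & (~c & (d | (c | a)))))) = 1110110010101000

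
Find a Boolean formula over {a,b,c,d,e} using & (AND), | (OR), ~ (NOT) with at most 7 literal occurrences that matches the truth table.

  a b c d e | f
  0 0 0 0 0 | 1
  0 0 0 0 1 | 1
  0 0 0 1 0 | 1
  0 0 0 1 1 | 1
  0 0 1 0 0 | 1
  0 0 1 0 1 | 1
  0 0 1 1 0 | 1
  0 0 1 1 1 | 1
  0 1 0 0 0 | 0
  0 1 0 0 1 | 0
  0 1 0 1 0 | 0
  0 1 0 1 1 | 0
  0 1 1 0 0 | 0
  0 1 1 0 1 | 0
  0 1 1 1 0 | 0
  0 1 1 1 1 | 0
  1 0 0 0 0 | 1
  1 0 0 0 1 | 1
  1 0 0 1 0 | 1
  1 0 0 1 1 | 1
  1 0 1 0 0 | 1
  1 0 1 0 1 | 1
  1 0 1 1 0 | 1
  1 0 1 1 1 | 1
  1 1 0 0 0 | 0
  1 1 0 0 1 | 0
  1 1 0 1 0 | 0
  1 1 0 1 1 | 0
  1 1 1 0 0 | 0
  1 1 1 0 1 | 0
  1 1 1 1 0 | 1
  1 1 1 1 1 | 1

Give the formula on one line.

  ~b = 11111111000000001111111100000000
  ~c = 11110000111100001111000011110000
  (d & a) = 00000000000000000011001100110011
  (~c | (d & a)) = 11110000111100001111001111110011
  ((~c | (d & a)) & c) = 00000000000000000000001100000011
  (~b | ((~c | (d & a)) & c)) = 11111111000000001111111100000011

(~b | ((~c | (d & a)) & c))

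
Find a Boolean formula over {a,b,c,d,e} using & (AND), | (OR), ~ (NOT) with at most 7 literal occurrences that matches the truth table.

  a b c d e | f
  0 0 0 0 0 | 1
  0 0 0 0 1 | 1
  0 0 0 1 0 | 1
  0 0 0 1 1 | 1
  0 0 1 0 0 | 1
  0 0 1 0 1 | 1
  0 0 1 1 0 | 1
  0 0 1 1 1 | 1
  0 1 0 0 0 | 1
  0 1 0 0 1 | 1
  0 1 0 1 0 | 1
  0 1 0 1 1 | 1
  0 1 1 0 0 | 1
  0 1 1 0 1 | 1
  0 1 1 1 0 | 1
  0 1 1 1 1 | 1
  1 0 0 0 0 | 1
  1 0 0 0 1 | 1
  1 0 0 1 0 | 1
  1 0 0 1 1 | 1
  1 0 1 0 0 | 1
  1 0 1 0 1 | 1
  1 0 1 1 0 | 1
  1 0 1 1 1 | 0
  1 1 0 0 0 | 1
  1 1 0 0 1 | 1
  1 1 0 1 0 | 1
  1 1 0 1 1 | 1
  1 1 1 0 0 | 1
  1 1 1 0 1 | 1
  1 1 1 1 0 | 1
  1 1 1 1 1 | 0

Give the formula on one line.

((~e | ((~c & e) & (d | b))) | (~d | ~a))

  ~e = 10101010101010101010101010101010
  ~c = 11110000111100001111000011110000
  (~c & e) = 01010000010100000101000001010000
  (d | b) = 00110011111111110011001111111111
  ((~c & e) & (d | b)) = 00010000010100000001000001010000
  (~e | ((~c & e) & (d | b))) = 10111010111110101011101011111010
  ~d = 11001100110011001100110011001100
  ~a = 11111111111111110000000000000000
  (~d | ~a) = 11111111111111111100110011001100
  ((~e | ((~c & e) & (d | b))) | (~d | ~a)) = 11111111111111111111111011111110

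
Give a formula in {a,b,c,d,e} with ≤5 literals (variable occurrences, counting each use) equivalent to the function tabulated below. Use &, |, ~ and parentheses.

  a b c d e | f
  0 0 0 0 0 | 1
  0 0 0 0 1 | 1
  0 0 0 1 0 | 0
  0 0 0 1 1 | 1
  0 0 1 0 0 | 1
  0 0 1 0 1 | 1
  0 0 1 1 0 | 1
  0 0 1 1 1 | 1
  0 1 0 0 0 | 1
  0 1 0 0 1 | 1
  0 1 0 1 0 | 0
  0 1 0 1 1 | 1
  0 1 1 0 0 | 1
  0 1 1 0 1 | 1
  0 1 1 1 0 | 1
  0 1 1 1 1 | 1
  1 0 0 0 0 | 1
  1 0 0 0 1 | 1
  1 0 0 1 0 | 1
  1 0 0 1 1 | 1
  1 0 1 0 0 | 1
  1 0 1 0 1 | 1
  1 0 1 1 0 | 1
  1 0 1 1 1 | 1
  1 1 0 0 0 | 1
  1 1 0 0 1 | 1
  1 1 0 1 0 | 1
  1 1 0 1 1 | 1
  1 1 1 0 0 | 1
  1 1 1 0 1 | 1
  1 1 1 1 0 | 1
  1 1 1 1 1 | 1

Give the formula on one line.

  (c | e) = 01011111010111110101111101011111
  ~a = 11111111111111110000000000000000
  ((c | e) & ~a) = 01011111010111110000000000000000
  ~d = 11001100110011001100110011001100
  (((c | e) & ~a) | ~d) = 11011111110111111100110011001100
  ((((c | e) & ~a) | ~d) | a) = 11011111110111111111111111111111

((((c | e) & ~a) | ~d) | a)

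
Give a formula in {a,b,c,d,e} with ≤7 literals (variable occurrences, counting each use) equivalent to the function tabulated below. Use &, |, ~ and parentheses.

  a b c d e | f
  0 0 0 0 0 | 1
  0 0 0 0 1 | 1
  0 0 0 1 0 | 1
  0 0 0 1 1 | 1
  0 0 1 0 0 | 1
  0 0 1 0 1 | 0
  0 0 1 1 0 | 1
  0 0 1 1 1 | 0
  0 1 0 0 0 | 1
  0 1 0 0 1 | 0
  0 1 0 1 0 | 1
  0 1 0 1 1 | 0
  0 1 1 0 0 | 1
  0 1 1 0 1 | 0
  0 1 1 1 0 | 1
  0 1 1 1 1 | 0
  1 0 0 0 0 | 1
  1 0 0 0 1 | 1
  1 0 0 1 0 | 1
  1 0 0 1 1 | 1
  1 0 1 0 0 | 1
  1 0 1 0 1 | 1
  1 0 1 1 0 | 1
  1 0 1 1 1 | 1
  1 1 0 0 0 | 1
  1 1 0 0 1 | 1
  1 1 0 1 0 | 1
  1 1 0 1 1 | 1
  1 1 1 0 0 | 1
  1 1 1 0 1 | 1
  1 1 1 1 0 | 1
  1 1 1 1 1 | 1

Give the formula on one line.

(~e | (a | (~c & ~b)))

  ~e = 10101010101010101010101010101010
  ~c = 11110000111100001111000011110000
  ~b = 11111111000000001111111100000000
  (~c & ~b) = 11110000000000001111000000000000
  (a | (~c & ~b)) = 11110000000000001111111111111111
  (~e | (a | (~c & ~b))) = 11111010101010101111111111111111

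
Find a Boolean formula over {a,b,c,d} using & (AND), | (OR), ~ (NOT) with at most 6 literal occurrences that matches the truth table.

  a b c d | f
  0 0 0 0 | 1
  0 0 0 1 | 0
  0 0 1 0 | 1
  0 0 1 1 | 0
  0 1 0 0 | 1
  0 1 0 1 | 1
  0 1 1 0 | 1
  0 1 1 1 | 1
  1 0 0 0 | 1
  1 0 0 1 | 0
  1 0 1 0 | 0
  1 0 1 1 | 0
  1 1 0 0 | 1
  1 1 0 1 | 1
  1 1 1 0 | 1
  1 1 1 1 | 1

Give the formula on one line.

  ~d = 1010101010101010
  ~c = 1100110011001100
  (~d & ~c) = 1000100010001000
  ~a = 1111111100000000
  (d | ~a) = 1111111101010101
  (~d & (d | ~a)) = 1010101000000000
  ((~d & ~c) | (~d & (d | ~a))) = 1010101010001000
  (b | ((~d & ~c) | (~d & (d | ~a)))) = 1010111110001111

(b | ((~d & ~c) | (~d & (d | ~a))))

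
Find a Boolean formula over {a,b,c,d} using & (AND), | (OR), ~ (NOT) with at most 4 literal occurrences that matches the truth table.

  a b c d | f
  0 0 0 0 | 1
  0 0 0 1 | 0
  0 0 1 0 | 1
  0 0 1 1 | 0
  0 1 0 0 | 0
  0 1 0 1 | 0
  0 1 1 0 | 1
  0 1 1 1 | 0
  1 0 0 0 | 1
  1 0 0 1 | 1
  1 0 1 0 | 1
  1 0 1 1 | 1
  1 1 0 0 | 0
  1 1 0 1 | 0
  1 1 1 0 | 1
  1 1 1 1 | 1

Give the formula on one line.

((~d | a) & (~b | c))

  ~d = 1010101010101010
  (~d | a) = 1010101011111111
  ~b = 1111000011110000
  (~b | c) = 1111001111110011
  ((~d | a) & (~b | c)) = 1010001011110011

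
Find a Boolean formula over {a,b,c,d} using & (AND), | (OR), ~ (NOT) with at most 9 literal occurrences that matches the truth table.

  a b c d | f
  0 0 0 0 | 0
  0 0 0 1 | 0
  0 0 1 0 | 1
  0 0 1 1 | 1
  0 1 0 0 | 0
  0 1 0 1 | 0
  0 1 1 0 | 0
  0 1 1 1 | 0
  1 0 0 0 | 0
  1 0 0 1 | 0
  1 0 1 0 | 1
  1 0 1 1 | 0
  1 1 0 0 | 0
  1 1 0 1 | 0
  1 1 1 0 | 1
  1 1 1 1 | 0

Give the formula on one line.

  ~c = 1100110011001100
  ~d = 1010101010101010
  (a & ~d) = 0000000010101010
  ~a = 1111111100000000
  ~b = 1111000011110000
  (~b | a) = 1111000011111111
  (~a & (~b | a)) = 1111000000000000
  ((a & ~d) | (~a & (~b | a))) = 1111000010101010
  (~c | ((a & ~d) | (~a & (~b | a)))) = 1111110011101110
  (c & (~c | ((a & ~d) | (~a & (~b | a))))) = 0011000000100010

(c & (~c | ((a & ~d) | (~a & (~b | a)))))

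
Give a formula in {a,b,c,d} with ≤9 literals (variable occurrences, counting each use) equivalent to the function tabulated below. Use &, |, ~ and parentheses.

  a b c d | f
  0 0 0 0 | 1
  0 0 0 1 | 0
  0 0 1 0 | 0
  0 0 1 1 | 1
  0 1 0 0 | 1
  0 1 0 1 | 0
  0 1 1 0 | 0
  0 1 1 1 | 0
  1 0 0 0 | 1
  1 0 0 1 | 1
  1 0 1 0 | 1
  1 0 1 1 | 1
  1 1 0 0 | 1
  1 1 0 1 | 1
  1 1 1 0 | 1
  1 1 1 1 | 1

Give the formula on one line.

  ~c = 1100110011001100
  ~b = 1111000011110000
  (~c | ~b) = 1111110011111100
  ((~c | ~b) & c) = 0011000000110000
  (((~c | ~b) & c) & d) = 0001000000010000
  (a | (((~c | ~b) & c) & d)) = 0001000011111111
  ~d = 1010101010101010
  (~c & ~d) = 1000100010001000
  ((a | (((~c | ~b) & c) & d)) | (~c & ~d)) = 1001100011111111

((a | (((~c | ~b) & c) & d)) | (~c & ~d))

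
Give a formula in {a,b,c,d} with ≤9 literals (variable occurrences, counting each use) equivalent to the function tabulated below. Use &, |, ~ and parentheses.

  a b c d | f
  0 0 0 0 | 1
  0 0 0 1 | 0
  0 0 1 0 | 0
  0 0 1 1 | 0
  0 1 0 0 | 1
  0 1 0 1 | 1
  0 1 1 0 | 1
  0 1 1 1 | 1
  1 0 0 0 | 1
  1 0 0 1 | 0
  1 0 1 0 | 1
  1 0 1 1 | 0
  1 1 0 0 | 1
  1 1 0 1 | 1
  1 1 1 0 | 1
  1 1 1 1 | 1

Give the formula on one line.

(((~c | (~b & a)) & ~d) | (b | (a & (~d | ~a))))

  ~c = 1100110011001100
  ~b = 1111000011110000
  (~b & a) = 0000000011110000
  (~c | (~b & a)) = 1100110011111100
  ~d = 1010101010101010
  ((~c | (~b & a)) & ~d) = 1000100010101000
  ~a = 1111111100000000
  (~d | ~a) = 1111111110101010
  (a & (~d | ~a)) = 0000000010101010
  (b | (a & (~d | ~a))) = 0000111110101111
  (((~c | (~b & a)) & ~d) | (b | (a & (~d | ~a)))) = 1000111110101111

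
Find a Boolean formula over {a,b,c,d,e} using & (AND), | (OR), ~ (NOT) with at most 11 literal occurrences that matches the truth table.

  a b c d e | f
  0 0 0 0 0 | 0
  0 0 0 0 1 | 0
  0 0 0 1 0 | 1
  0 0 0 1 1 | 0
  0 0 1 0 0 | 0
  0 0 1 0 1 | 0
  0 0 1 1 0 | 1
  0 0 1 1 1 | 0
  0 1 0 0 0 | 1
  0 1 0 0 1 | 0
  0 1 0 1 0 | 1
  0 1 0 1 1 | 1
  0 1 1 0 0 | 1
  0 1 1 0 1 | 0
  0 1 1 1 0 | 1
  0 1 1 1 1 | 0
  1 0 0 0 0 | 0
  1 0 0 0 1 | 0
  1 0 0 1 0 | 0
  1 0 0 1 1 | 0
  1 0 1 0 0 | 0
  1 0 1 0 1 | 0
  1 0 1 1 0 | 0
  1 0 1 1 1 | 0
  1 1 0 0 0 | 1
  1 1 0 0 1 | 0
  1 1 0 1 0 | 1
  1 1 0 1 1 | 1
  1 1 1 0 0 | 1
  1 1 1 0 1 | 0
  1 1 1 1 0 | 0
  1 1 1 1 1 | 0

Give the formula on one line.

  ~d = 11001100110011001100110011001100
  ~a = 11111111111111110000000000000000
  (~d | ~a) = 11111111111111111100110011001100
  (b & (~d | ~a)) = 00000000111111110000000011001100
  (d & ~a) = 00110011001100110000000000000000
  ((b & (~d | ~a)) | (d & ~a)) = 00110011111111110000000011001100
  ~e = 10101010101010101010101010101010
  (((b & (~d | ~a)) | (d & ~a)) & ~e) = 00100010101010100000000010001000
  ~c = 11110000111100001111000011110000
  (d & ~c) = 00110000001100000011000000110000
  ((d & ~c) & b) = 00000000001100000000000000110000
  ((((b & (~d | ~a)) | (d & ~a)) & ~e) | ((d & ~c) & b)) = 00100010101110100000000010111000

((((b & (~d | ~a)) | (d & ~a)) & ~e) | ((d & ~c) & b))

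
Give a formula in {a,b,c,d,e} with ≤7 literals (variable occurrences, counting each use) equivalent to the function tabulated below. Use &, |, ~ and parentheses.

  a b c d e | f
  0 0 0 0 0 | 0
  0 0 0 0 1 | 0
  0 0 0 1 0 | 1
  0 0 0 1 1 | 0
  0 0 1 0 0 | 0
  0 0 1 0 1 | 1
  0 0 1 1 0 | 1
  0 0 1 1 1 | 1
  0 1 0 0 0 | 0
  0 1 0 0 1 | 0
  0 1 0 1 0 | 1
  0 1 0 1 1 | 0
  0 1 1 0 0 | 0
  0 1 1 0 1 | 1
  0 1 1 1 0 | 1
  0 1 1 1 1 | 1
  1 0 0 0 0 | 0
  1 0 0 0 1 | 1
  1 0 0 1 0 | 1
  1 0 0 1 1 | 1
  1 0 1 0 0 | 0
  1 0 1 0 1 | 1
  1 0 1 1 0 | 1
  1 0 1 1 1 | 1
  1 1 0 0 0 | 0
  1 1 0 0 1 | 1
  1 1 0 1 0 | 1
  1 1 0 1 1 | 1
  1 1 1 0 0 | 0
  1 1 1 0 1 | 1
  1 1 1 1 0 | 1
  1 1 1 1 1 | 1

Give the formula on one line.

  (e | d) = 01110111011101110111011101110111
  ~e = 10101010101010101010101010101010
  (a | ~e) = 10101010101010101111111111111111
  ((a | ~e) | c) = 10101111101011111111111111111111
  ((e | d) & ((a | ~e) | c)) = 00100111001001110111011101110111

((e | d) & ((a | ~e) | c))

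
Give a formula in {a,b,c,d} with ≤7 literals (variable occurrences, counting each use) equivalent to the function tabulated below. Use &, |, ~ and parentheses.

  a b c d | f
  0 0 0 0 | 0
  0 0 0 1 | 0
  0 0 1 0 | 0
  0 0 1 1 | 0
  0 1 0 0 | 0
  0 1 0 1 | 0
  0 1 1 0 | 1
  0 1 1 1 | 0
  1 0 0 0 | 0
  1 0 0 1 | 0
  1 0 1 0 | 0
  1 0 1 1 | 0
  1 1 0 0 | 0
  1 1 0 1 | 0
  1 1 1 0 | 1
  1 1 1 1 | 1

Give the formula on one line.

  (b & c) = 0000001100000011
  ~d = 1010101010101010
  (d & a) = 0000000001010101
  (~d | (d & a)) = 1010101011111111
  ((b & c) & (~d | (d & a))) = 0000001000000011

((b & c) & (~d | (d & a)))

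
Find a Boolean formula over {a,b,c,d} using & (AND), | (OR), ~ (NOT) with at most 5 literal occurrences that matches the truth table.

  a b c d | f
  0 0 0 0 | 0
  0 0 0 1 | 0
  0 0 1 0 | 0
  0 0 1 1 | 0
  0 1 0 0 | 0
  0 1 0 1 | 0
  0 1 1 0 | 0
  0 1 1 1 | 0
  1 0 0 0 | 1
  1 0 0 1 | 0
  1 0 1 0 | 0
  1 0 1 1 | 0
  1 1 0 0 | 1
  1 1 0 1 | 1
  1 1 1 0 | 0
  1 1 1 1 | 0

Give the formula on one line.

(a & (~c & (~d | b)))

  ~c = 1100110011001100
  ~d = 1010101010101010
  (~d | b) = 1010111110101111
  (~c & (~d | b)) = 1000110010001100
  (a & (~c & (~d | b))) = 0000000010001100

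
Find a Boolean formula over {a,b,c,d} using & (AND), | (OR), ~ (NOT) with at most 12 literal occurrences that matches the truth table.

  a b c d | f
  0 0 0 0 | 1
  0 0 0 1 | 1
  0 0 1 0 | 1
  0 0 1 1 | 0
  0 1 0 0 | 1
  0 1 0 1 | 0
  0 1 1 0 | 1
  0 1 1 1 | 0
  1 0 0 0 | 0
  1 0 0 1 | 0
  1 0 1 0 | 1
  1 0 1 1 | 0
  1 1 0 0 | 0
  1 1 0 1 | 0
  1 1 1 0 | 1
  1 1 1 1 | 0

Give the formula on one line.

  (c | d) = 0111011101110111
  ~a = 1111111100000000
  ((c | d) | ~a) = 1111111101110111
  ~d = 1010101010101010
  ~c = 1100110011001100
  ~b = 1111000011110000
  (d & ~b) = 0101000001010000
  (~c & (d & ~b)) = 0100000001000000
  (~d | (~c & (d & ~b))) = 1110101011101010
  (~a | ~d) = 1111111110101010
  ((~d | (~c & (d & ~b))) & (~a | ~d)) = 1110101010101010
  (((c | d) | ~a) & ((~d | (~c & (d & ~b))) & (~a | ~d))) = 1110101000100010

(((c | d) | ~a) & ((~d | (~c & (d & ~b))) & (~a | ~d)))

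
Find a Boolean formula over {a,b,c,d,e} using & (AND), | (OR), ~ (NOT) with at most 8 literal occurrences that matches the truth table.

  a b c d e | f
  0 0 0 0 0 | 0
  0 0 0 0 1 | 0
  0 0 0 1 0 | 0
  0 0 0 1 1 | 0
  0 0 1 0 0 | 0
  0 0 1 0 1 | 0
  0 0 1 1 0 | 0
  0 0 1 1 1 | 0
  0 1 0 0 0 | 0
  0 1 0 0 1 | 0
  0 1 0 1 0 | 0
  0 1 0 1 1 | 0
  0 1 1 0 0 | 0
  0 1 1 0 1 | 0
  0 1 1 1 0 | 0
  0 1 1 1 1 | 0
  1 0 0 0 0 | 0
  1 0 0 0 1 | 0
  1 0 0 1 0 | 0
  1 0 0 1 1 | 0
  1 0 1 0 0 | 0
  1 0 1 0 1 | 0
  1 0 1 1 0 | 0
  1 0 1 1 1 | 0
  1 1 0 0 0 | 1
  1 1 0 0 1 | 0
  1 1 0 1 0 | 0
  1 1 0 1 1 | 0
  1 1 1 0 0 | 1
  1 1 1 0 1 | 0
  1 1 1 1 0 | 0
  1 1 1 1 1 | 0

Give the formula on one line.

  ~d = 11001100110011001100110011001100
  (~d & a) = 00000000000000001100110011001100
  ~e = 10101010101010101010101010101010
  (~e | d) = 10111011101110111011101110111011
  ((~d & a) & (~e | d)) = 00000000000000001000100010001000
  (~d & b) = 00000000110011000000000011001100
  (((~d & a) & (~e | d)) & (~d & b)) = 00000000000000000000000010001000

(((~d & a) & (~e | d)) & (~d & b))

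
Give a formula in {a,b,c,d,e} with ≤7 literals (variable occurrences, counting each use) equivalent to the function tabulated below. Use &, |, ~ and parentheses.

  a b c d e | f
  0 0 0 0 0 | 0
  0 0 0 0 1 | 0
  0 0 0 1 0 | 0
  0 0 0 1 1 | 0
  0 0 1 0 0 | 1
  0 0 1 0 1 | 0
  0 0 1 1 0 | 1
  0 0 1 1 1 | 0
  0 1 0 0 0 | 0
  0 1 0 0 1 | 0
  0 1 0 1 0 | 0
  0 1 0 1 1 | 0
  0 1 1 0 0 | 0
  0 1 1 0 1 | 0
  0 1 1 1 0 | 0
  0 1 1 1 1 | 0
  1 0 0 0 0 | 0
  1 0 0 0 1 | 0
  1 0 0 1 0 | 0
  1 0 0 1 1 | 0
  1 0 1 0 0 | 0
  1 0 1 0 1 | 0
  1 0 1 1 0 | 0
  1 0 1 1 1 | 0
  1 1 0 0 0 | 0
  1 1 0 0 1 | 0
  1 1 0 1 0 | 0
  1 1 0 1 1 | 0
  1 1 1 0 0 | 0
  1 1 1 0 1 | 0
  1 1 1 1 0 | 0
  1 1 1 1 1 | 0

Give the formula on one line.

  ~e = 10101010101010101010101010101010
  ~b = 11111111000000001111111100000000
  ~a = 11111111111111110000000000000000
  (~b & ~a) = 11111111000000000000000000000000
  (~e & (~b & ~a)) = 10101010000000000000000000000000
  (c & (~e & (~b & ~a))) = 00001010000000000000000000000000

(c & (~e & (~b & ~a)))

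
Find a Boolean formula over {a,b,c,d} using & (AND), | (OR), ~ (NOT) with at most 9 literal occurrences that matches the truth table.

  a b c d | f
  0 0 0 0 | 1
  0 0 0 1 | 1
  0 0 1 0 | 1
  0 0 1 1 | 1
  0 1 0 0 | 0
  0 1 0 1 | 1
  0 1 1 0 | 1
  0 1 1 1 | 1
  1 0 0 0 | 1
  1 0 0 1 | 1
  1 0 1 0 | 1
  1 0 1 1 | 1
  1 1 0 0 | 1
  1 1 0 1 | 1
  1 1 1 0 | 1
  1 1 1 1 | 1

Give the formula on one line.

(((a | ~b) | d) | (c & ((c & ~d) | (d & ~b))))

  ~b = 1111000011110000
  (a | ~b) = 1111000011111111
  ((a | ~b) | d) = 1111010111111111
  ~d = 1010101010101010
  (c & ~d) = 0010001000100010
  (d & ~b) = 0101000001010000
  ((c & ~d) | (d & ~b)) = 0111001001110010
  (c & ((c & ~d) | (d & ~b))) = 0011001000110010
  (((a | ~b) | d) | (c & ((c & ~d) | (d & ~b)))) = 1111011111111111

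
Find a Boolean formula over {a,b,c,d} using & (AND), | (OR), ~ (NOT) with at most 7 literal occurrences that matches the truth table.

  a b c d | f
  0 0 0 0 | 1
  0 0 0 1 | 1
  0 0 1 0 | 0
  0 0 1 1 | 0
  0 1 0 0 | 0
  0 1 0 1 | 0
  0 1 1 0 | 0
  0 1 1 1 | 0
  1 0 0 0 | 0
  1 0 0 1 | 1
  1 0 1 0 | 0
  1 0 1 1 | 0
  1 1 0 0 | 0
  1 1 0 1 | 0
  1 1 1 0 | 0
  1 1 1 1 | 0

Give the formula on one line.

((d | ~a) & (~c & ~b))

  ~a = 1111111100000000
  (d | ~a) = 1111111101010101
  ~c = 1100110011001100
  ~b = 1111000011110000
  (~c & ~b) = 1100000011000000
  ((d | ~a) & (~c & ~b)) = 1100000001000000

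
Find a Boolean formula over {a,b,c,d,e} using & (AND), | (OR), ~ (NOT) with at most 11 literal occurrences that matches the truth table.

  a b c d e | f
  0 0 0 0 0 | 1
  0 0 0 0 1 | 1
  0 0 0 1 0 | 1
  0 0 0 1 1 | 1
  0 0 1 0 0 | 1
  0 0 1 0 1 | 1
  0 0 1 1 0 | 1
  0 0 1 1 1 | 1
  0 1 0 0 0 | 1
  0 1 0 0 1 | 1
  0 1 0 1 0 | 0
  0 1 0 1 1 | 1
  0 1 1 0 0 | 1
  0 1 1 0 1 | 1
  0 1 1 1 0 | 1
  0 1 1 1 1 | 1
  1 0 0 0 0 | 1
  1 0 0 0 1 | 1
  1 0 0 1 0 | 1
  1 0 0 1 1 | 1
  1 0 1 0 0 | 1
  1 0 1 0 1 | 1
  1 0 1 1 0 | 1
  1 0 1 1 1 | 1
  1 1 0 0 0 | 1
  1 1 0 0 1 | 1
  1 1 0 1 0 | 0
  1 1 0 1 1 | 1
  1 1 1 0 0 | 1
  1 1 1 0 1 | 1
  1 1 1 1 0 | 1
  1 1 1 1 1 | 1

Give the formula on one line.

  ~b = 11111111000000001111111100000000
  ~e = 10101010101010101010101010101010
  (~b & ~e) = 10101010000000001010101000000000
  ~d = 11001100110011001100110011001100
  ((~b & ~e) | ~d) = 11101110110011001110111011001100
  (~b | ~e) = 11111111101010101111111110101010
  (((~b & ~e) | ~d) & (~b | ~e)) = 11101110100010001110111010001000
  (b & (((~b & ~e) | ~d) & (~b | ~e))) = 00000000100010000000000010001000
  (~b | c) = 11111111000011111111111100001111
  (e | (~b | c)) = 11111111010111111111111101011111
  ((b & (((~b & ~e) | ~d) & (~b | ~e))) | (e | (~b | c))) = 11111111110111111111111111011111

((b & (((~b & ~e) | ~d) & (~b | ~e))) | (e | (~b | c)))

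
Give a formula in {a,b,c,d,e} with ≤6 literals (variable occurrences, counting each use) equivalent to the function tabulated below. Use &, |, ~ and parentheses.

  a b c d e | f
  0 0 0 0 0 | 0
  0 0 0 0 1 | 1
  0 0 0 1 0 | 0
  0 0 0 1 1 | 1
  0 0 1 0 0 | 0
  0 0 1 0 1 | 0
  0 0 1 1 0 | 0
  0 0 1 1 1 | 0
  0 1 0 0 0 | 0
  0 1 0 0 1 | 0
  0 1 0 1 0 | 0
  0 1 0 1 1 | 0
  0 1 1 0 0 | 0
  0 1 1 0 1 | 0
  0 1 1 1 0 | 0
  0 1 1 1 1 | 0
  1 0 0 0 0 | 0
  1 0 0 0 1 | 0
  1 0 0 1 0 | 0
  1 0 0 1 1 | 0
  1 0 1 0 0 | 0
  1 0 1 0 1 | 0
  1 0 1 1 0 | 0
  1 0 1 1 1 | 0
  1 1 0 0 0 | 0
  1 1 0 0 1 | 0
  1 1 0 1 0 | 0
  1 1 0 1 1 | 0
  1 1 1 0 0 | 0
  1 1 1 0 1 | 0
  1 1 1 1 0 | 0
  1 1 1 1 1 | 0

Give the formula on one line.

((~c & e) & ((~a & ~c) & ~b))

  ~c = 11110000111100001111000011110000
  (~c & e) = 01010000010100000101000001010000
  ~a = 11111111111111110000000000000000
  (~a & ~c) = 11110000111100000000000000000000
  ~b = 11111111000000001111111100000000
  ((~a & ~c) & ~b) = 11110000000000000000000000000000
  ((~c & e) & ((~a & ~c) & ~b)) = 01010000000000000000000000000000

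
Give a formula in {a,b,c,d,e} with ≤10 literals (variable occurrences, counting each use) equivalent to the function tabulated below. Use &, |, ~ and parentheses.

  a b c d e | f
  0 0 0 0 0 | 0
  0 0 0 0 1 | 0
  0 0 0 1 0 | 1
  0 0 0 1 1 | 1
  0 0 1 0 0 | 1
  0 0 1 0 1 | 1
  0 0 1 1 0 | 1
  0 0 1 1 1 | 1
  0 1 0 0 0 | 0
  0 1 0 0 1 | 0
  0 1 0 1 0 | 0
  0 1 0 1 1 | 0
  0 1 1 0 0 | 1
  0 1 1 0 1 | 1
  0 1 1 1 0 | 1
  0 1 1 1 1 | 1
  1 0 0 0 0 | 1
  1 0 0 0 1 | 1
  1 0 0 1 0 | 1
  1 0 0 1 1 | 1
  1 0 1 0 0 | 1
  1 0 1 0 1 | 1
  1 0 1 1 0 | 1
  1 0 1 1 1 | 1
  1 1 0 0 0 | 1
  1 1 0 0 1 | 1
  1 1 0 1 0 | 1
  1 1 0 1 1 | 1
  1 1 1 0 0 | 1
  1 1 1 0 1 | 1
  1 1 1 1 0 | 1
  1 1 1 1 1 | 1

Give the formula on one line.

((a & ~c) | (((~d | (e | ~a)) & (~b & d)) | c))

  ~c = 11110000111100001111000011110000
  (a & ~c) = 00000000000000001111000011110000
  ~d = 11001100110011001100110011001100
  ~a = 11111111111111110000000000000000
  (e | ~a) = 11111111111111110101010101010101
  (~d | (e | ~a)) = 11111111111111111101110111011101
  ~b = 11111111000000001111111100000000
  (~b & d) = 00110011000000000011001100000000
  ((~d | (e | ~a)) & (~b & d)) = 00110011000000000001000100000000
  (((~d | (e | ~a)) & (~b & d)) | c) = 00111111000011110001111100001111
  ((a & ~c) | (((~d | (e | ~a)) & (~b & d)) | c)) = 00111111000011111111111111111111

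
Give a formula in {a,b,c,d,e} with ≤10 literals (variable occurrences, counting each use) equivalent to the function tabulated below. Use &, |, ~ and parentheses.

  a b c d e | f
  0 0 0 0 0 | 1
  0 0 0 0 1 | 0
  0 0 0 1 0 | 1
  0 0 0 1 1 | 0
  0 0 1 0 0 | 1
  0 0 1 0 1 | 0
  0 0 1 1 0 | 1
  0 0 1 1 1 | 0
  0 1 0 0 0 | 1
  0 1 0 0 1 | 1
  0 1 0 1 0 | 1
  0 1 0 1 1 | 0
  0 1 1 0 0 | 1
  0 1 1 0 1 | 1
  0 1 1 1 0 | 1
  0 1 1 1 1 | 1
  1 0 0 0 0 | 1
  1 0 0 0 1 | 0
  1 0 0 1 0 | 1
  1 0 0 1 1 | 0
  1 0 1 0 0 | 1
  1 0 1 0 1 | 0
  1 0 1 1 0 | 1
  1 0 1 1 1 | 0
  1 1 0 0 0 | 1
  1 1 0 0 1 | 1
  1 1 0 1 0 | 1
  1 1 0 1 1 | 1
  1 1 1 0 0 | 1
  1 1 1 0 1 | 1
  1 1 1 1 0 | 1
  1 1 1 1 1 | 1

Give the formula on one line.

(~e | (((b | ~a) & ((~b | ((~d | c) & b)) | a)) & b))

  ~e = 10101010101010101010101010101010
  ~a = 11111111111111110000000000000000
  (b | ~a) = 11111111111111110000000011111111
  ~b = 11111111000000001111111100000000
  ~d = 11001100110011001100110011001100
  (~d | c) = 11001111110011111100111111001111
  ((~d | c) & b) = 00000000110011110000000011001111
  (~b | ((~d | c) & b)) = 11111111110011111111111111001111
  ((~b | ((~d | c) & b)) | a) = 11111111110011111111111111111111
  ((b | ~a) & ((~b | ((~d | c) & b)) | a)) = 11111111110011110000000011111111
  (((b | ~a) & ((~b | ((~d | c) & b)) | a)) & b) = 00000000110011110000000011111111
  (~e | (((b | ~a) & ((~b | ((~d | c) & b)) | a)) & b)) = 10101010111011111010101011111111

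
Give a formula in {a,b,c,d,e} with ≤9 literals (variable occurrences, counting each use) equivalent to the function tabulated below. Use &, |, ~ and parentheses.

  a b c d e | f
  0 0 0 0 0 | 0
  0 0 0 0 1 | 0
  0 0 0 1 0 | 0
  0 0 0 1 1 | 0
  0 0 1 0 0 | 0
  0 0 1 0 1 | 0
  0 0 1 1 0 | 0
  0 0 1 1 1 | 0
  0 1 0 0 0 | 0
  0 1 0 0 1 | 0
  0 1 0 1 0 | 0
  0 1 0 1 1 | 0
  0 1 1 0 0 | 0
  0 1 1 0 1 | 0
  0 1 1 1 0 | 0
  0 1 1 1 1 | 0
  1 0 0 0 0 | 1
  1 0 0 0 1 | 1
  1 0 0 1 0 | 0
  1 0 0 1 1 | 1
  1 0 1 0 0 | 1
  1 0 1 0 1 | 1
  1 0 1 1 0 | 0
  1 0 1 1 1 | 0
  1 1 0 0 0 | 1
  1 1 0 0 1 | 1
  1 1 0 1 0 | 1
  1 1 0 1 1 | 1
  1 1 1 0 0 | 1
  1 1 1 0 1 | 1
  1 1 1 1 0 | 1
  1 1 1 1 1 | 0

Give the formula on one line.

(((((~a | ~c) | ~e) & (b | e)) | ~d) & a)

  ~a = 11111111111111110000000000000000
  ~c = 11110000111100001111000011110000
  (~a | ~c) = 11111111111111111111000011110000
  ~e = 10101010101010101010101010101010
  ((~a | ~c) | ~e) = 11111111111111111111101011111010
  (b | e) = 01010101111111110101010111111111
  (((~a | ~c) | ~e) & (b | e)) = 01010101111111110101000011111010
  ~d = 11001100110011001100110011001100
  ((((~a | ~c) | ~e) & (b | e)) | ~d) = 11011101111111111101110011111110
  (((((~a | ~c) | ~e) & (b | e)) | ~d) & a) = 00000000000000001101110011111110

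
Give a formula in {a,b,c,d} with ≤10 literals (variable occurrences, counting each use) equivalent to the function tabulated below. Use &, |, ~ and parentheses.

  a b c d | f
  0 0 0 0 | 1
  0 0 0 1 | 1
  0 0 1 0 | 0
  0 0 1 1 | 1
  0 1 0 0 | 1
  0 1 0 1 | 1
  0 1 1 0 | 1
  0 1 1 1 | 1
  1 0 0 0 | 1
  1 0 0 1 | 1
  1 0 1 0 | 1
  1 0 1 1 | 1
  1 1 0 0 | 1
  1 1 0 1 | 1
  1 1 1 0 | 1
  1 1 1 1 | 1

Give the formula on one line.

(((d | ~c) | b) | (c & ((d | ~c) | a)))

  ~c = 1100110011001100
  (d | ~c) = 1101110111011101
  ((d | ~c) | b) = 1101111111011111
  ((d | ~c) | a) = 1101110111111111
  (c & ((d | ~c) | a)) = 0001000100110011
  (((d | ~c) | b) | (c & ((d | ~c) | a))) = 1101111111111111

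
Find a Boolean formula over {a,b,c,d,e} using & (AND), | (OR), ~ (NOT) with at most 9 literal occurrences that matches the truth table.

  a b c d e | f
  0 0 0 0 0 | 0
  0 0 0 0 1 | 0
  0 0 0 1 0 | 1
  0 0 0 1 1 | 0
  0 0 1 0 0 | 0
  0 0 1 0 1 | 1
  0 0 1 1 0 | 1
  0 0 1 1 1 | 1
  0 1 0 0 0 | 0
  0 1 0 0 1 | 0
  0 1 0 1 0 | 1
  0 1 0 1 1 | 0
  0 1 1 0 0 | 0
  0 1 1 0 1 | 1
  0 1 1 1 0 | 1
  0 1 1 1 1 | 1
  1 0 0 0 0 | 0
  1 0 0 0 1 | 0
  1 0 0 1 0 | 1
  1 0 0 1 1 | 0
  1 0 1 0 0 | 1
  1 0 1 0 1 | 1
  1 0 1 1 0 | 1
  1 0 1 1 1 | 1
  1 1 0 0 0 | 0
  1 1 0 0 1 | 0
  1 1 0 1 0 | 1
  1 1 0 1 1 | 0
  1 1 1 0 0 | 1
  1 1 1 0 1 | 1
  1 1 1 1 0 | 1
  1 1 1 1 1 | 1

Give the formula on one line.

((c & (d | ((e & ~a) | a))) | (~e & d))

  ~a = 11111111111111110000000000000000
  (e & ~a) = 01010101010101010000000000000000
  ((e & ~a) | a) = 01010101010101011111111111111111
  (d | ((e & ~a) | a)) = 01110111011101111111111111111111
  (c & (d | ((e & ~a) | a))) = 00000111000001110000111100001111
  ~e = 10101010101010101010101010101010
  (~e & d) = 00100010001000100010001000100010
  ((c & (d | ((e & ~a) | a))) | (~e & d)) = 00100111001001110010111100101111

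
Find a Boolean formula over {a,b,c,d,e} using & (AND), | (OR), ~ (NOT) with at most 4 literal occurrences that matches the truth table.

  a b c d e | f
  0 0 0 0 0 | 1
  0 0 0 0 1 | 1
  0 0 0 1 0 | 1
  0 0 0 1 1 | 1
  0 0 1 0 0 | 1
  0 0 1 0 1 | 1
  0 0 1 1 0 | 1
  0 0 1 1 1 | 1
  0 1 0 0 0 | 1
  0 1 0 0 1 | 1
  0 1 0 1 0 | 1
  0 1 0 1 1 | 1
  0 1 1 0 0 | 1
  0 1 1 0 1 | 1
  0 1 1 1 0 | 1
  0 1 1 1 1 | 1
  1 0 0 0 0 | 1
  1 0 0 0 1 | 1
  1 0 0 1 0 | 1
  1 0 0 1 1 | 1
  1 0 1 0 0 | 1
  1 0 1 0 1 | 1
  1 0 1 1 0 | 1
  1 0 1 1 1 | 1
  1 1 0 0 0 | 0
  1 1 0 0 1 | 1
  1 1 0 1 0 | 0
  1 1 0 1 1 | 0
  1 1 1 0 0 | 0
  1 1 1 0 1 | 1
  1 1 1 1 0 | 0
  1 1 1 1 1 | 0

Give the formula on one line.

  ~d = 11001100110011001100110011001100
  (~d & e) = 01000100010001000100010001000100
  ~b = 11111111000000001111111100000000
  ~a = 11111111111111110000000000000000
  (~b | ~a) = 11111111111111111111111100000000
  ((~d & e) | (~b | ~a)) = 11111111111111111111111101000100

((~d & e) | (~b | ~a))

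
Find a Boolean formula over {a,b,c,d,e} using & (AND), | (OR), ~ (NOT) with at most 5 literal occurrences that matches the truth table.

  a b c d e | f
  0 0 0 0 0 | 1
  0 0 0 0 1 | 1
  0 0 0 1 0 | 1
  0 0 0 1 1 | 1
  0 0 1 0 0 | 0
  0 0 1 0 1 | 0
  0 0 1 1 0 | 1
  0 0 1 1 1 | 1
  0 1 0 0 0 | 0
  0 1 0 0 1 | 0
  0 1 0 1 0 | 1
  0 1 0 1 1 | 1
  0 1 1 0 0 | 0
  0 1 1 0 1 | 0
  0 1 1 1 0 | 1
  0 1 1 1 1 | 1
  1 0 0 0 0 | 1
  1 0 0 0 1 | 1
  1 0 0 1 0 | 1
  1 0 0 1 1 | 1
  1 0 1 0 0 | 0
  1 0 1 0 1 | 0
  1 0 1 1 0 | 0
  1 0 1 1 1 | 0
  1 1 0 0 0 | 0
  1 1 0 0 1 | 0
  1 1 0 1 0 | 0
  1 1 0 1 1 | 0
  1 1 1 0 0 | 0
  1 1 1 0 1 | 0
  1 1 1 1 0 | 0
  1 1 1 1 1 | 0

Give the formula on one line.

  ~b = 11111111000000001111111100000000
  ~c = 11110000111100001111000011110000
  (~b & ~c) = 11110000000000001111000000000000
  ~a = 11111111111111110000000000000000
  (~a & d) = 00110011001100110000000000000000
  ((~b & ~c) | (~a & d)) = 11110011001100111111000000000000

((~b & ~c) | (~a & d))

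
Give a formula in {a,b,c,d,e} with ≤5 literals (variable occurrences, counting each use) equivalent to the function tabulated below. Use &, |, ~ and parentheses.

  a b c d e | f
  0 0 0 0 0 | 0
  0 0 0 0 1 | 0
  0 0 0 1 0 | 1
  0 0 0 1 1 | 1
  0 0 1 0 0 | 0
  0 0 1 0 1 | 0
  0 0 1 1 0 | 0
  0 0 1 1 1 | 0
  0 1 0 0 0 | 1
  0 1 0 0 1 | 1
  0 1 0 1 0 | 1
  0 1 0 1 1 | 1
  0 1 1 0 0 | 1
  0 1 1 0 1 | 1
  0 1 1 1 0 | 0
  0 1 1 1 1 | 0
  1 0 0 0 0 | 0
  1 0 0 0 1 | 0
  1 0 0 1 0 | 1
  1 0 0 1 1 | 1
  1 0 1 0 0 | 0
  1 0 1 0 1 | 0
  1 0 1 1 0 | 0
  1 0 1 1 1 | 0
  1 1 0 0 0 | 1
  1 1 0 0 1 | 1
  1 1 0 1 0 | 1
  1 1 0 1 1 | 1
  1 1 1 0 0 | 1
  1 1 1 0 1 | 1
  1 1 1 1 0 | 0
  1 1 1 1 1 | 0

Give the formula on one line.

((~c & d) | (~d & b))

  ~c = 11110000111100001111000011110000
  (~c & d) = 00110000001100000011000000110000
  ~d = 11001100110011001100110011001100
  (~d & b) = 00000000110011000000000011001100
  ((~c & d) | (~d & b)) = 00110000111111000011000011111100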